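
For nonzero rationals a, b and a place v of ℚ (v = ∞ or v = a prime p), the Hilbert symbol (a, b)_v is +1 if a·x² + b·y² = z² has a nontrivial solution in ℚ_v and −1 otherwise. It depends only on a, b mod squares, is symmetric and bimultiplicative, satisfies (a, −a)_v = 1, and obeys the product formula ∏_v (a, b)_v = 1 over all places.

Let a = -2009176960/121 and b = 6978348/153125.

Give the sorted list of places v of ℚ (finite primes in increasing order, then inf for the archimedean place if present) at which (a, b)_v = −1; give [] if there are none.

[17, 37]

(a, b) ≡ (-31393390, 5735) mod (ℚ^×)²; places V = {2, 3, 5, 7, 11, 13, 17, 23, 31, 37, ∞}.
(a,b)_23: α=1, u≡15; β=0, v≡4 (mod 23); (15|23)=-1, (4|23)=+1; sign (−1)^0·-1^0·+1^1 = +1.
(a,b)_7: α=1, u≡2; β=-2, v≡2 (mod 7); (2|7)=+1, (2|7)=+1; sign (−1)^0·+1^-2·+1^1 = +1.
(a,b)_31: α=1, u≡19; β=1, v≡3 (mod 31); (19|31)=+1, (3|31)=-1; sign (−1)^1·+1^1·-1^1 = +1.
(a,b)_13: α=0, u≡7; β=2, v≡11 (mod 13); (7|13)=-1, (11|13)=-1; sign (−1)^0·-1^2·-1^0 = +1.
(a,b)_3: α=0, u≡2; β=2, v≡2 (mod 3); (2|3)=-1, (2|3)=-1; sign (−1)^0·-1^2·-1^0 = +1.
(a,b)_∞: sgn(-31393390)=−, sgn(5735)=+, so +1.
(a,b)_2: α=7, β=2; u≡1, v≡7 (mod 8); ε(u)ε(v)=0·1, αω(v)=7·0, βω(u)=2·0; sum ≡ 0  ⇒  +1.
(a,b)_17: α=1, u≡5; β=0, v≡3 (mod 17); (5|17)=-1, (3|17)=-1; sign (−1)^0·-1^0·-1^1 = -1.
(a,b)_5: α=1, u≡3; β=-5, v≡2 (mod 5); (3|5)=-1, (2|5)=-1; sign (−1)^0·-1^-5·-1^1 = +1.
(a,b)_37: α=1, u≡23; β=1, v≡30 (mod 37); (23|37)=-1, (30|37)=+1; sign (−1)^0·-1^1·+1^1 = -1.
(a,b)_11: α=-2, u≡1; β=0, v≡5 (mod 11); (1|11)=+1, (5|11)=+1; sign (−1)^0·+1^0·+1^-2 = +1.
|Ram(-31393390, 5735)| = 2, even; anisotropic at {17, 37}.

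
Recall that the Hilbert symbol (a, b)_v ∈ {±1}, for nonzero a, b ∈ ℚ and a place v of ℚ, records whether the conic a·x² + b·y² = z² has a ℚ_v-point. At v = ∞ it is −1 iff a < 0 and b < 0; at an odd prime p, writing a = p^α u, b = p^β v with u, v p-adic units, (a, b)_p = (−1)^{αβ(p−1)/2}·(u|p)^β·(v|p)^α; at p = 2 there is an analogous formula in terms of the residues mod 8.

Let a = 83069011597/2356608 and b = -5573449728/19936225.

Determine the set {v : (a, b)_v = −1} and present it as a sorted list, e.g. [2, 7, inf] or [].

(a, b) ≡ (1326, -102) mod (ℚ^×)²; places V = {2, 3, 5, 7, 11, 13, 17, 19, 43, 47, ∞}.
(a,b)_19: α=-2, u≡12; β=-2, v≡8 (mod 19); (12|19)=-1, (8|19)=-1; sign (−1)^0·-1^-2·-1^-2 = +1.
(a,b)_47: α=0, u≡33; β=-2, v≡11 (mod 47); (33|47)=-1, (11|47)=-1; sign (−1)^0·-1^-2·-1^0 = +1.
(a,b)_∞: sgn(1326)=+, sgn(-102)=−, so +1.
(a,b)_2: α=-7, β=11; u≡7, v≡5 (mod 8); ε(u)ε(v)=1·0, αω(v)=-7·1, βω(u)=11·0; sum ≡ 1  ⇒  -1.
(a,b)_11: α=2, u≡10; β=2, v≡8 (mod 11); (10|11)=-1, (8|11)=-1; sign (−1)^0·-1^2·-1^2 = +1.
(a,b)_43: α=2, u≡17; β=0, v≡29 (mod 43); (17|43)=+1, (29|43)=-1; sign (−1)^0·+1^0·-1^2 = +1.
(a,b)_5: α=0, u≡4; β=-2, v≡3 (mod 5); (4|5)=+1, (3|5)=-1; sign (−1)^0·+1^-2·-1^0 = +1.
(a,b)_3: α=-1, u≡1; β=3, v≡2 (mod 3); (1|3)=+1, (2|3)=-1; sign (−1)^1·+1^3·-1^-1 = +1.
(a,b)_7: α=0, u≡6; β=2, v≡3 (mod 7); (6|7)=-1, (3|7)=-1; sign (−1)^0·-1^2·-1^0 = +1.
(a,b)_13: α=5, u≡11; β=0, v≡5 (mod 13); (11|13)=-1, (5|13)=-1; sign (−1)^0·-1^0·-1^5 = -1.
(a,b)_17: α=-1, u≡11; β=1, v≡7 (mod 17); (11|17)=-1, (7|17)=-1; sign (−1)^0·-1^1·-1^-1 = +1.
Ram(1326, -102) = {2, 13}; no ℚ_2-point on the conic.

[2, 13]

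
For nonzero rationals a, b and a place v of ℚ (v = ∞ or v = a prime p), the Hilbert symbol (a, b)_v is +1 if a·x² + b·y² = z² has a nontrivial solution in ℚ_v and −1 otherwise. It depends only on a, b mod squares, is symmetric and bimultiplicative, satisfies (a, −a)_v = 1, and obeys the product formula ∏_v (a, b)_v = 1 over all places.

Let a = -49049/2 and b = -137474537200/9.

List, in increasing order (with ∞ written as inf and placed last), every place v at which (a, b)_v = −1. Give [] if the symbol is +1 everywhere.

(a, b) ≡ (-2002, -7) mod (ℚ^×)²; places V = {2, 3, 5, 7, 11, 13, ∞}.
(a,b)_3: α=0, u≡2; β=-2, v≡2 (mod 3); (2|3)=-1, (2|3)=-1; sign (−1)^0·-1^-2·-1^0 = +1.
(a,b)_7: α=3, u≡2; β=5, v≡6 (mod 7); (2|7)=+1, (6|7)=-1; sign (−1)^1·+1^5·-1^3 = +1.
(a,b)_2: α=-1, β=4; u≡7, v≡1 (mod 8); ε(u)ε(v)=1·0, αω(v)=-1·0, βω(u)=4·0; sum ≡ 0  ⇒  +1.
(a,b)_∞: sgn(-2002)=−, sgn(-7)=−, so -1.
(a,b)_5: α=0, u≡3; β=2, v≡3 (mod 5); (3|5)=-1, (3|5)=-1; sign (−1)^0·-1^2·-1^0 = +1.
(a,b)_11: α=1, u≡9; β=2, v≡3 (mod 11); (9|11)=+1, (3|11)=+1; sign (−1)^0·+1^2·+1^1 = +1.
(a,b)_13: α=1, u≡5; β=2, v≡6 (mod 13); (5|13)=-1, (6|13)=-1; sign (−1)^0·-1^2·-1^1 = -1.
Ram(-2002, -7) = {13, ∞}; no ℚ_13-point on the conic.

[13, inf]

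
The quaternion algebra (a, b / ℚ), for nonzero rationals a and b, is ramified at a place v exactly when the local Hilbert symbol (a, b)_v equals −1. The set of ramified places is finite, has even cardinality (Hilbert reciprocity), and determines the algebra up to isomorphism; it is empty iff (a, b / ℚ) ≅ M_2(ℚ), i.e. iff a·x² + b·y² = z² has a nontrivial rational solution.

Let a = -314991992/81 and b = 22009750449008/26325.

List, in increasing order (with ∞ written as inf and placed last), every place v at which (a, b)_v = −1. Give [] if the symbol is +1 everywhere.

(a, b) ≡ (-62, 299) mod (ℚ^×)²; places V = {2, 3, 5, 7, 13, 23, 31, ∞}.
(a,b)_∞: sgn(-62)=−, sgn(299)=+, so +1.
(a,b)_7: α=4, u≡4; β=6, v≡5 (mod 7); (4|7)=+1, (5|7)=-1; sign (−1)^0·+1^6·-1^4 = +1.
(a,b)_2: α=3, β=4; u≡1, v≡3 (mod 8); ε(u)ε(v)=0·1, αω(v)=3·1, βω(u)=4·0; sum ≡ 1  ⇒  -1.
(a,b)_5: α=0, u≡3; β=-2, v≡1 (mod 5); (3|5)=-1, (1|5)=+1; sign (−1)^0·-1^-2·+1^0 = +1.
(a,b)_3: α=-4, u≡1; β=-4, v≡2 (mod 3); (1|3)=+1, (2|3)=-1; sign (−1)^0·+1^-4·-1^-4 = +1.
(a,b)_23: α=2, u≡21; β=3, v≡9 (mod 23); (21|23)=-1, (9|23)=+1; sign (−1)^0·-1^3·+1^2 = -1.
(a,b)_13: α=0, u≡12; β=-1, v≡1 (mod 13); (12|13)=+1, (1|13)=+1; sign (−1)^0·+1^-1·+1^0 = +1.
(a,b)_31: α=1, u≡29; β=2, v≡5 (mod 31); (29|31)=-1, (5|31)=+1; sign (−1)^0·-1^2·+1^1 = +1.
|Ram(-62, 299)| = 2, even; anisotropic at {2, 23}.

[2, 23]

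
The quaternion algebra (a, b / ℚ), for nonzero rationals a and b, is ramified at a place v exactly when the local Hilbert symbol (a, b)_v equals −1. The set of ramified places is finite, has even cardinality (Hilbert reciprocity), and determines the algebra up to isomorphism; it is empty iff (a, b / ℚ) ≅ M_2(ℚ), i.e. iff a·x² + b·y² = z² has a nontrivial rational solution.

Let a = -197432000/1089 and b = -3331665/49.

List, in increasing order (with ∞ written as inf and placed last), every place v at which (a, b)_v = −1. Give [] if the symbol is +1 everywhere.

Mod squares: a ≡ -123395, b ≡ -370185. Check v ∈ {∞, 2, 3, 5, 7, 11, 23, 29, 37}.
v=37: a=37^1·(≡18), b=37^1·(≡35) mod 37; (18|37)=-1, (35|37)=-1; (−1)^{1·1·18}·(-1)^1·(-1)^1 = +1.
v=2: v_2(a)=6, v_2(b)=0; units ≡ 5, 7 (mod 8); ε·ε+αω+βω = 0·1+6·0+0·1 ≡ 0  ⇒  (a,b)_2 = +1.
v=3: a=3^-2·(≡1), b=3^3·(≡1) mod 3; (1|3)=+1, (1|3)=+1; (−1)^{-2·3·1}·(+1)^3·(+1)^-2 = +1.
v=29: a=29^1·(≡17), b=29^1·(≡5) mod 29; (17|29)=-1, (5|29)=+1; (−1)^{1·1·14}·(-1)^1·(+1)^1 = -1.
v=11: a=11^-2·(≡9), b=11^0·(≡3) mod 11; (9|11)=+1, (3|11)=+1; (−1)^{-2·0·5}·(+1)^0·(+1)^-2 = +1.
v=5: a=5^3·(≡1), b=5^1·(≡3) mod 5; (1|5)=+1, (3|5)=-1; (−1)^{3·1·2}·(+1)^1·(-1)^3 = -1.
v=7: a=7^0·(≡1), b=7^-2·(≡6) mod 7; (1|7)=+1, (6|7)=-1; (−1)^{0·-2·3}·(+1)^-2·(-1)^0 = +1.
v=∞: -123395 < 0 and -370185 < 0  ⇒  (a,b)_∞ = -1.
v=23: a=23^1·(≡19), b=23^1·(≡15) mod 23; (19|23)=-1, (15|23)=-1; (−1)^{1·1·11}·(-1)^1·(-1)^1 = -1.
Ram(-123395, -370185) = {5, 23, 29, ∞}; no ℚ_5-point on the conic.

[5, 23, 29, inf]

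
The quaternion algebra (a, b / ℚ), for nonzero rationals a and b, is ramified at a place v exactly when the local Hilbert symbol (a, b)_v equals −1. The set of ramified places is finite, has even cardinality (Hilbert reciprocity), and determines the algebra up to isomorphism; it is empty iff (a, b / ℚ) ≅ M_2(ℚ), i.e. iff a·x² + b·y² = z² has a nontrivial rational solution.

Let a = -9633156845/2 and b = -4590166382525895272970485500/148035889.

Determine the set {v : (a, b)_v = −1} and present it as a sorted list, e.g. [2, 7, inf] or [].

[5, 13, 17, 19, 31, inf]

Mod squares: a ≡ -53369290, b ≡ -34255. Check v ∈ {∞, 2, 5, 13, 17, 19, 23, 31, 41}.
v=5: a=5^1·(≡3), b=5^3·(≡4) mod 5; (3|5)=-1, (4|5)=+1; (−1)^{1·3·2}·(-1)^3·(+1)^1 = -1.
v=19: a=19^3·(≡3), b=19^8·(≡2) mod 19; (3|19)=-1, (2|19)=-1; (−1)^{3·8·9}·(-1)^8·(-1)^3 = -1.
v=2: v_2(a)=-1, v_2(b)=2; units ≡ 3, 1 (mod 8); ε·ε+αω+βω = 1·0+-1·0+2·1 ≡ 0  ⇒  (a,b)_2 = +1.
v=13: a=13^1·(≡6), b=13^3·(≡4) mod 13; (6|13)=-1, (4|13)=+1; (−1)^{1·3·6}·(-1)^3·(+1)^1 = -1.
v=∞: -53369290 < 0 and -34255 < 0  ⇒  (a,b)_∞ = -1.
v=31: a=31^1·(≡6), b=31^3·(≡30) mod 31; (6|31)=-1, (30|31)=-1; (−1)^{1·3·15}·(-1)^3·(-1)^1 = -1.
v=41: a=41^1·(≡3), b=41^2·(≡9) mod 41; (3|41)=-1, (9|41)=+1; (−1)^{1·2·20}·(-1)^2·(+1)^1 = +1.
v=17: a=17^1·(≡3), b=17^3·(≡15) mod 17; (3|17)=-1, (15|17)=+1; (−1)^{1·3·8}·(-1)^3·(+1)^1 = -1.
v=23: a=23^0·(≡8), b=23^-6·(≡5) mod 23; (8|23)=+1, (5|23)=-1; (−1)^{0·-6·11}·(+1)^-6·(-1)^0 = +1.
|Ram(-53369290, -34255)| = 6, even; anisotropic at {5, 13, 17, 19, 31, ∞}.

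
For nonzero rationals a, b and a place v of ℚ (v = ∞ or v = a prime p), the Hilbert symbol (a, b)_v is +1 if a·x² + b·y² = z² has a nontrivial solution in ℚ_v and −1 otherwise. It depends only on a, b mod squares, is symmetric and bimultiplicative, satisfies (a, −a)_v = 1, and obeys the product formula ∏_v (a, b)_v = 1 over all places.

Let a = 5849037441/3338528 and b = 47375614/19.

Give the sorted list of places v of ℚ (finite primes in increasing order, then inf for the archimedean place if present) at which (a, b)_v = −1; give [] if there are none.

[2, 11, 13, 19]

(a, b) ≡ (2, 5434) mod (ℚ^×)²; places V = {2, 3, 11, 13, 17, 19, 37, 53, ∞}.
(a,b)_53: α=2, u≡50; β=0, v≡7 (mod 53); (50|53)=-1, (7|53)=+1; sign (−1)^0·-1^0·+1^2 = +1.
(a,b)_2: α=-5, β=1; u≡1, v≡5 (mod 8); ε(u)ε(v)=0·0, αω(v)=-5·1, βω(u)=1·0; sum ≡ 1  ⇒  -1.
(a,b)_13: α=2, u≡8; β=1, v≡11 (mod 13); (8|13)=-1, (11|13)=-1; sign (−1)^0·-1^1·-1^2 = -1.
(a,b)_37: α=2, u≡24; β=2, v≡22 (mod 37); (24|37)=-1, (22|37)=-1; sign (−1)^0·-1^2·-1^2 = +1.
(a,b)_17: α=-2, u≡15; β=0, v≡7 (mod 17); (15|17)=+1, (7|17)=-1; sign (−1)^0·+1^0·-1^-2 = +1.
(a,b)_∞: sgn(2)=+, sgn(5434)=+, so +1.
(a,b)_19: α=-2, u≡12; β=-1, v≡7 (mod 19); (12|19)=-1, (7|19)=+1; sign (−1)^0·-1^-1·+1^-2 = -1.
(a,b)_11: α=0, u≡10; β=3, v≡8 (mod 11); (10|11)=-1, (8|11)=-1; sign (−1)^0·-1^3·-1^0 = -1.
(a,b)_3: α=2, u≡2; β=0, v≡1 (mod 3); (2|3)=-1, (1|3)=+1; sign (−1)^0·-1^0·+1^2 = +1.
Ram(2, 5434) = {2, 11, 13, 19}; no ℚ_2-point on the conic.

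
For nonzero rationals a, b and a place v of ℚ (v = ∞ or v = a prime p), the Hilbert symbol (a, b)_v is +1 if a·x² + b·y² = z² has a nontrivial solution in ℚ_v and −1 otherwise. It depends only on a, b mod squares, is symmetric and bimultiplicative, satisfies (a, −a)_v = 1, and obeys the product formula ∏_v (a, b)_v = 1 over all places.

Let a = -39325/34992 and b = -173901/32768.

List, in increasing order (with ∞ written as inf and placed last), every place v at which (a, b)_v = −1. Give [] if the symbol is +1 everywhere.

[7, inf]

(a, b) ≡ (-39, -42) mod (ℚ^×)²; places V = {2, 3, 5, 7, 11, 13, ∞}.
(a,b)_13: α=1, u≡12; β=2, v≡3 (mod 13); (12|13)=+1, (3|13)=+1; sign (−1)^0·+1^2·+1^1 = +1.
(a,b)_2: α=-4, β=-15; u≡1, v≡3 (mod 8); ε(u)ε(v)=0·1, αω(v)=-4·1, βω(u)=-15·0; sum ≡ 0  ⇒  +1.
(a,b)_7: α=0, u≡6; β=3, v≡4 (mod 7); (6|7)=-1, (4|7)=+1; sign (−1)^0·-1^3·+1^0 = -1.
(a,b)_3: α=-7, u≡2; β=1, v≡1 (mod 3); (2|3)=-1, (1|3)=+1; sign (−1)^1·-1^1·+1^-7 = +1.
(a,b)_∞: sgn(-39)=−, sgn(-42)=−, so -1.
(a,b)_5: α=2, u≡1; β=0, v≡3 (mod 5); (1|5)=+1, (3|5)=-1; sign (−1)^0·+1^0·-1^2 = +1.
(a,b)_11: α=2, u≡5; β=0, v≡2 (mod 11); (5|11)=+1, (2|11)=-1; sign (−1)^0·+1^0·-1^2 = +1.
(-39, -42 / ℚ) ramifies at {7, ∞}: a division algebra.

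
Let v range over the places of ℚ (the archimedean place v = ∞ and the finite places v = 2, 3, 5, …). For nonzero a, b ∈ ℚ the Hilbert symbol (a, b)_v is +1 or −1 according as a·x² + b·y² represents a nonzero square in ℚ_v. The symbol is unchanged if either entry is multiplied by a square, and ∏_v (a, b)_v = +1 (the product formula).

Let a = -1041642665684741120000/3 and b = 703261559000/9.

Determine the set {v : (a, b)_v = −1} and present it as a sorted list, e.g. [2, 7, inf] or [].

Mod squares: a ≡ -14586, b ≡ 1190. Check v ∈ {∞, 2, 3, 5, 7, 11, 13, 17}.
v=5: a=5^4·(≡1), b=5^3·(≡3) mod 5; (1|5)=+1, (3|5)=-1; (−1)^{4·3·2}·(+1)^3·(-1)^4 = +1.
v=∞: -14586 < 0 and 1190 > 0  ⇒  (a,b)_∞ = +1.
v=13: a=13^3·(≡9), b=13^2·(≡6) mod 13; (9|13)=+1, (6|13)=-1; (−1)^{3·2·6}·(+1)^2·(-1)^3 = -1.
v=2: v_2(a)=13, v_2(b)=3; units ≡ 3, 3 (mod 8); ε·ε+αω+βω = 1·1+13·1+3·1 ≡ 1  ⇒  (a,b)_2 = -1.
v=11: a=11^3·(≡3), b=11^2·(≡10) mod 11; (3|11)=+1, (10|11)=-1; (−1)^{3·2·5}·(+1)^2·(-1)^3 = -1.
v=17: a=17^5·(≡16), b=17^3·(≡16) mod 17; (16|17)=+1, (16|17)=+1; (−1)^{5·3·8}·(+1)^3·(+1)^5 = +1.
v=3: a=3^-1·(≡1), b=3^-2·(≡2) mod 3; (1|3)=+1, (2|3)=-1; (−1)^{-1·-2·1}·(+1)^-2·(-1)^-1 = -1.
v=7: a=7^2·(≡2), b=7^1·(≡1) mod 7; (2|7)=+1, (1|7)=+1; (−1)^{2·1·3}·(+1)^1·(+1)^2 = +1.
Ram(-14586, 1190) = {2, 3, 11, 13}; no ℚ_2-point on the conic.

[2, 3, 11, 13]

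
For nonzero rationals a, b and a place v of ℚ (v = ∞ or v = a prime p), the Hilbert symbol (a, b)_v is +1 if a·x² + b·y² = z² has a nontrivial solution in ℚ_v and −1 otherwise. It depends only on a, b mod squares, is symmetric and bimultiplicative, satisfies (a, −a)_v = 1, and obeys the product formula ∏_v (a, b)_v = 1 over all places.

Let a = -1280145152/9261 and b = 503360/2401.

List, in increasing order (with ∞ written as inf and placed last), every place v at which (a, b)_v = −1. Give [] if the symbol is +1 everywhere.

(a, b) ≡ (-3003, 65) mod (ℚ^×)²; places V = {2, 3, 5, 7, 11, 13, 17, ∞}.
(a,b)_5: α=0, u≡3; β=1, v≡2 (mod 5); (3|5)=-1, (2|5)=-1; sign (−1)^0·-1^1·-1^0 = -1.
(a,b)_7: α=-3, u≡6; β=-4, v≡4 (mod 7); (6|7)=-1, (4|7)=+1; sign (−1)^0·-1^-4·+1^-3 = +1.
(a,b)_11: α=3, u≡7; β=2, v≡8 (mod 11); (7|11)=-1, (8|11)=-1; sign (−1)^0·-1^2·-1^3 = -1.
(a,b)_3: α=-3, u≡1; β=0, v≡2 (mod 3); (1|3)=+1, (2|3)=-1; sign (−1)^0·+1^0·-1^-3 = -1.
(a,b)_∞: sgn(-3003)=−, sgn(65)=+, so +1.
(a,b)_2: α=8, β=6; u≡5, v≡1 (mod 8); ε(u)ε(v)=0·0, αω(v)=8·0, βω(u)=6·1; sum ≡ 0  ⇒  +1.
(a,b)_13: α=1, u≡12; β=1, v≡5 (mod 13); (12|13)=+1, (5|13)=-1; sign (−1)^0·+1^1·-1^1 = -1.
(a,b)_17: α=2, u≡12; β=0, v≡6 (mod 17); (12|17)=-1, (6|17)=-1; sign (−1)^0·-1^0·-1^2 = +1.
Ram(-3003, 65) = {3, 5, 11, 13}; no ℚ_3-point on the conic.

[3, 5, 11, 13]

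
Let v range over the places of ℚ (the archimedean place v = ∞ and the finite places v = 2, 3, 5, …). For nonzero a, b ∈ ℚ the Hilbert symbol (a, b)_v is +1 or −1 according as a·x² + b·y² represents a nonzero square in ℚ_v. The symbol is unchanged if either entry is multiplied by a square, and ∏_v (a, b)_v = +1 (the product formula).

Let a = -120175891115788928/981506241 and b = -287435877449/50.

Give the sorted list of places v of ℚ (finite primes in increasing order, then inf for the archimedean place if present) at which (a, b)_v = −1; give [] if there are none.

[7, 23, 29, inf]

Mod squares: a ≡ -9338, b ≡ -322. Check v ∈ {∞, 2, 3, 5, 7, 23, 29, 31, 47, 59}.
v=23: a=23^1·(≡3), b=23^1·(≡16) mod 23; (3|23)=+1, (16|23)=+1; (−1)^{1·1·11}·(+1)^1·(+1)^1 = -1.
v=5: a=5^0·(≡2), b=5^-2·(≡3) mod 5; (2|5)=-1, (3|5)=-1; (−1)^{0·-2·2}·(-1)^-2·(-1)^0 = +1.
v=29: a=29^3·(≡21), b=29^2·(≡11) mod 29; (21|29)=-1, (11|29)=-1; (−1)^{3·2·14}·(-1)^2·(-1)^3 = -1.
v=59: a=59^-4·(≡47), b=59^0·(≡33) mod 59; (47|59)=-1, (33|59)=-1; (−1)^{-4·0·29}·(-1)^0·(-1)^-4 = +1.
v=∞: -9338 < 0 and -322 < 0  ⇒  (a,b)_∞ = -1.
v=47: a=47^4·(≡23), b=47^2·(≡42) mod 47; (23|47)=-1, (42|47)=+1; (−1)^{4·2·23}·(-1)^2·(+1)^4 = +1.
v=7: a=7^3·(≡3), b=7^1·(≡5) mod 7; (3|7)=-1, (5|7)=-1; (−1)^{3·1·3}·(-1)^1·(-1)^3 = -1.
v=2: v_2(a)=7, v_2(b)=-1; units ≡ 3, 7 (mod 8); ε·ε+αω+βω = 1·1+7·0+-1·1 ≡ 0  ⇒  (a,b)_2 = +1.
v=3: a=3^-4·(≡1), b=3^0·(≡2) mod 3; (1|3)=+1, (2|3)=-1; (−1)^{-4·0·1}·(+1)^0·(-1)^-4 = +1.
v=31: a=31^0·(≡17), b=31^2·(≡16) mod 31; (17|31)=-1, (16|31)=+1; (−1)^{0·2·15}·(-1)^2·(+1)^0 = +1.
|Ram(-9338, -322)| = 4, even; anisotropic at {7, 23, 29, ∞}.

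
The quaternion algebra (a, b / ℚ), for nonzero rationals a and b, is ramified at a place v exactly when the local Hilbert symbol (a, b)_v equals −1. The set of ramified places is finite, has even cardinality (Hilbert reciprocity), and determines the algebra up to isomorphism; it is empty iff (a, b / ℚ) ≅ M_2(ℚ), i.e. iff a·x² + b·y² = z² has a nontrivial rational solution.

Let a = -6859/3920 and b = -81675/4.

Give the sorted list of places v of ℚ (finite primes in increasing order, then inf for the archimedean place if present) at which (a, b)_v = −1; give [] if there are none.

[5, inf]

(a, b) ≡ (-95, -3) mod (ℚ^×)²; places V = {2, 3, 5, 7, 11, 19, ∞}.
(a,b)_3: α=0, u≡1; β=3, v≡2 (mod 3); (1|3)=+1, (2|3)=-1; sign (−1)^0·+1^3·-1^0 = +1.
(a,b)_2: α=-4, β=-2; u≡1, v≡5 (mod 8); ε(u)ε(v)=0·0, αω(v)=-4·1, βω(u)=-2·0; sum ≡ 0  ⇒  +1.
(a,b)_∞: sgn(-95)=−, sgn(-3)=−, so -1.
(a,b)_11: α=0, u≡4; β=2, v≡10 (mod 11); (4|11)=+1, (10|11)=-1; sign (−1)^0·+1^2·-1^0 = +1.
(a,b)_5: α=-1, u≡4; β=2, v≡2 (mod 5); (4|5)=+1, (2|5)=-1; sign (−1)^0·+1^2·-1^-1 = -1.
(a,b)_19: α=3, u≡3; β=0, v≡11 (mod 19); (3|19)=-1, (11|19)=+1; sign (−1)^0·-1^0·+1^3 = +1.
(a,b)_7: α=-2, u≡5; β=0, v≡2 (mod 7); (5|7)=-1, (2|7)=+1; sign (−1)^0·-1^0·+1^-2 = +1.
|Ram(-95, -3)| = 2, even; anisotropic at {5, ∞}.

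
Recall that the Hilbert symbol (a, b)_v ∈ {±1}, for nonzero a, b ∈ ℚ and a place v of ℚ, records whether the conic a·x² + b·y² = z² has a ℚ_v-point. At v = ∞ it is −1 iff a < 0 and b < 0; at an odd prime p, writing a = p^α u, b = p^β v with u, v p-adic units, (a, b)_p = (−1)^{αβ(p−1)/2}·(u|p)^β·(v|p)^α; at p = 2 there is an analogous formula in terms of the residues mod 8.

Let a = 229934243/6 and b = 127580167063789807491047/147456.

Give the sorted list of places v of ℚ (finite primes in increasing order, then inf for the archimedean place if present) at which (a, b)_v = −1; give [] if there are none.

Mod squares: a ≡ 11401698, b ≡ 407. Check v ∈ {∞, 2, 3, 7, 11, 23, 29, 37}.
v=29: a=29^1·(≡23), b=29^2·(≡13) mod 29; (23|29)=+1, (13|29)=+1; (−1)^{1·2·14}·(+1)^2·(+1)^1 = +1.
v=23: a=23^1·(≡5), b=23^2·(≡12) mod 23; (5|23)=-1, (12|23)=+1; (−1)^{1·2·11}·(-1)^2·(+1)^1 = +1.
v=∞: 11401698 > 0 and 407 > 0  ⇒  (a,b)_∞ = +1.
v=3: a=3^-1·(≡1), b=3^-2·(≡2) mod 3; (1|3)=+1, (2|3)=-1; (−1)^{-1·-2·1}·(+1)^-2·(-1)^-1 = -1.
v=11: a=11^3·(≡7), b=11^9·(≡3) mod 11; (7|11)=-1, (3|11)=+1; (−1)^{3·9·5}·(-1)^9·(+1)^3 = +1.
v=2: v_2(a)=-1, v_2(b)=-14; units ≡ 1, 7 (mod 8); ε·ε+αω+βω = 0·1+-1·0+-14·0 ≡ 0  ⇒  (a,b)_2 = +1.
v=37: a=37^1·(≡5), b=37^3·(≡34) mod 37; (5|37)=-1, (34|37)=+1; (−1)^{1·3·18}·(-1)^3·(+1)^1 = -1.
v=7: a=7^1·(≡3), b=7^4·(≡4) mod 7; (3|7)=-1, (4|7)=+1; (−1)^{1·4·3}·(-1)^4·(+1)^1 = +1.
Ram(11401698, 407) = {3, 37}; no ℚ_3-point on the conic.

[3, 37]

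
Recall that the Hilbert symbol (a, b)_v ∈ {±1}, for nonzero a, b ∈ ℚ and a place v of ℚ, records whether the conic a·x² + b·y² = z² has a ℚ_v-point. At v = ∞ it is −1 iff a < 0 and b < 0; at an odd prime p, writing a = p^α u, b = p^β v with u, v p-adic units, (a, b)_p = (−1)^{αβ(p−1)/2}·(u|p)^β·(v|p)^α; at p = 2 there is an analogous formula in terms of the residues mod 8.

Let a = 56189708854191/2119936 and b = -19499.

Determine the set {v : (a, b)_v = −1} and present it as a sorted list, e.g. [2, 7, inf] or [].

[31, 37]

Mod squares: a ≡ 6919, b ≡ -19499. Check v ∈ {∞, 2, 3, 7, 11, 13, 17, 19, 31, 37}.
v=11: a=11^1·(≡10), b=11^0·(≡4) mod 11; (10|11)=-1, (4|11)=+1; (−1)^{1·0·5}·(-1)^0·(+1)^1 = +1.
v=31: a=31^2·(≡15), b=31^1·(≡22) mod 31; (15|31)=-1, (22|31)=-1; (−1)^{2·1·15}·(-1)^1·(-1)^2 = -1.
v=∞: 6919 > 0 and -19499 < 0  ⇒  (a,b)_∞ = +1.
v=3: a=3^4·(≡1), b=3^0·(≡1) mod 3; (1|3)=+1, (1|3)=+1; (−1)^{4·0·1}·(+1)^0·(+1)^4 = +1.
v=17: a=17^3·(≡4), b=17^1·(≡9) mod 17; (4|17)=+1, (9|17)=+1; (−1)^{3·1·8}·(+1)^1·(+1)^3 = +1.
v=37: a=37^1·(≡32), b=37^1·(≡28) mod 37; (32|37)=-1, (28|37)=+1; (−1)^{1·1·18}·(-1)^1·(+1)^1 = -1.
v=13: a=13^-2·(≡10), b=13^0·(≡1) mod 13; (10|13)=+1, (1|13)=+1; (−1)^{-2·0·6}·(+1)^0·(+1)^-2 = +1.
v=2: v_2(a)=-8, v_2(b)=0; units ≡ 7, 5 (mod 8); ε·ε+αω+βω = 1·0+-8·1+0·0 ≡ 0  ⇒  (a,b)_2 = +1.
v=19: a=19^2·(≡3), b=19^0·(≡14) mod 19; (3|19)=-1, (14|19)=-1; (−1)^{2·0·9}·(-1)^0·(-1)^2 = +1.
v=7: a=7^-2·(≡6), b=7^0·(≡3) mod 7; (6|7)=-1, (3|7)=-1; (−1)^{-2·0·3}·(-1)^0·(-1)^-2 = +1.
Ram(6919, -19499) = {31, 37}; no ℚ_31-point on the conic.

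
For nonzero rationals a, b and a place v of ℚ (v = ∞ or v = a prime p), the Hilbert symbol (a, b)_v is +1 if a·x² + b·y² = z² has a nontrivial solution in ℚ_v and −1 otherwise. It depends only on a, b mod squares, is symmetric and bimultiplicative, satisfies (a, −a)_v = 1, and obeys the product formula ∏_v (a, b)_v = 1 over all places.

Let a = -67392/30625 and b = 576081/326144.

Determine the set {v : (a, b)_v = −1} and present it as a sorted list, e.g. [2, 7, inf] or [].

(a, b) ≡ (-13, 26) mod (ℚ^×)²; places V = {2, 3, 5, 7, 11, 13, 23, ∞}.
(a,b)_13: α=1, u≡12; β=-1, v≡7 (mod 13); (12|13)=+1, (7|13)=-1; sign (−1)^0·+1^-1·-1^1 = -1.
(a,b)_11: α=0, u≡5; β=2, v≡4 (mod 11); (5|11)=+1, (4|11)=+1; sign (−1)^0·+1^2·+1^0 = +1.
(a,b)_7: α=-2, u≡2; β=-2, v≡5 (mod 7); (2|7)=+1, (5|7)=-1; sign (−1)^0·+1^-2·-1^-2 = +1.
(a,b)_3: α=4, u≡2; β=2, v≡2 (mod 3); (2|3)=-1, (2|3)=-1; sign (−1)^0·-1^2·-1^4 = +1.
(a,b)_23: α=0, u≡19; β=2, v≡2 (mod 23); (19|23)=-1, (2|23)=+1; sign (−1)^0·-1^2·+1^0 = +1.
(a,b)_5: α=-4, u≡2; β=0, v≡4 (mod 5); (2|5)=-1, (4|5)=+1; sign (−1)^0·-1^0·+1^-4 = +1.
(a,b)_∞: sgn(-13)=−, sgn(26)=+, so +1.
(a,b)_2: α=6, β=-9; u≡3, v≡5 (mod 8); ε(u)ε(v)=1·0, αω(v)=6·1, βω(u)=-9·1; sum ≡ 1  ⇒  -1.
|Ram(-13, 26)| = 2, even; anisotropic at {2, 13}.

[2, 13]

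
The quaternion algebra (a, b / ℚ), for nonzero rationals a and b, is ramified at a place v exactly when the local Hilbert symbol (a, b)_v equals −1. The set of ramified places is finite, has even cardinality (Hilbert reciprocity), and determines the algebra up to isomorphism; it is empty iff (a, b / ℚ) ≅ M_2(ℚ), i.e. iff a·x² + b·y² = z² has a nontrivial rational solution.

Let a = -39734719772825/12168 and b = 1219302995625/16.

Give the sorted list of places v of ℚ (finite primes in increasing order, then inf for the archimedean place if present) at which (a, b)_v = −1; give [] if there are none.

[11, 17]

(a, b) ≡ (-34, 3553) mod (ℚ^×)²; places V = {2, 3, 5, 7, 11, 13, 17, 19, ∞}.
(a,b)_3: α=-2, u≡2; β=2, v≡1 (mod 3); (2|3)=-1, (1|3)=+1; sign (−1)^0·-1^2·+1^-2 = +1.
(a,b)_11: α=4, u≡7; β=1, v≡3 (mod 11); (7|11)=-1, (3|11)=+1; sign (−1)^0·-1^1·+1^4 = -1.
(a,b)_19: α=4, u≡1; β=3, v≡17 (mod 19); (1|19)=+1, (17|19)=+1; sign (−1)^0·+1^3·+1^4 = +1.
(a,b)_7: α=2, u≡1; β=0, v≡4 (mod 7); (1|7)=+1, (4|7)=+1; sign (−1)^0·+1^0·+1^2 = +1.
(a,b)_13: α=-2, u≡2; β=2, v≡3 (mod 13); (2|13)=-1, (3|13)=+1; sign (−1)^0·-1^2·+1^-2 = +1.
(a,b)_2: α=-3, β=-4; u≡7, v≡1 (mod 8); ε(u)ε(v)=1·0, αω(v)=-3·0, βω(u)=-4·0; sum ≡ 0  ⇒  +1.
(a,b)_5: α=2, u≡4; β=4, v≡3 (mod 5); (4|5)=+1, (3|5)=-1; sign (−1)^0·+1^4·-1^2 = +1.
(a,b)_17: α=1, u≡16; β=1, v≡11 (mod 17); (16|17)=+1, (11|17)=-1; sign (−1)^0·+1^1·-1^1 = -1.
(a,b)_∞: sgn(-34)=−, sgn(3553)=+, so +1.
|Ram(-34, 3553)| = 2, even; anisotropic at {11, 17}.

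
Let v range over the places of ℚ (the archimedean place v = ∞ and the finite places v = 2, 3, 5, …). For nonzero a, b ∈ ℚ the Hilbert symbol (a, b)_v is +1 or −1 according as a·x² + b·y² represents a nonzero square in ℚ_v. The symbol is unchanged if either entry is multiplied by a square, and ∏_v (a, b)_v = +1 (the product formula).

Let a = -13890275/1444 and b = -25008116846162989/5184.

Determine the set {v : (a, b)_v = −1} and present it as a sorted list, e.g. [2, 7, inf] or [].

[11, inf]

(a, b) ≡ (-11339, -54901) mod (ℚ^×)²; places V = {2, 3, 5, 7, 11, 17, 19, 23, 29, 31, 37, ∞}.
(a,b)_31: α=0, u≡20; β=1, v≡22 (mod 31); (20|31)=+1, (22|31)=-1; sign (−1)^0·+1^1·-1^0 = +1.
(a,b)_5: α=2, u≡1; β=0, v≡4 (mod 5); (1|5)=+1, (4|5)=+1; sign (−1)^0·+1^0·+1^2 = +1.
(a,b)_37: α=0, u≡6; β=4, v≡30 (mod 37); (6|37)=-1, (30|37)=+1; sign (−1)^0·-1^4·+1^0 = +1.
(a,b)_7: α=2, u≡2; β=1, v≡4 (mod 7); (2|7)=+1, (4|7)=+1; sign (−1)^0·+1^1·+1^2 = +1.
(a,b)_3: α=0, u≡1; β=-4, v≡2 (mod 3); (1|3)=+1, (2|3)=-1; sign (−1)^0·+1^-4·-1^0 = +1.
(a,b)_11: α=0, u≡10; β=1, v≡1 (mod 11); (10|11)=-1, (1|11)=+1; sign (−1)^0·-1^1·+1^0 = -1.
(a,b)_∞: sgn(-11339)=−, sgn(-54901)=−, so -1.
(a,b)_19: α=-2, u≡9; β=0, v≡16 (mod 19); (9|19)=+1, (16|19)=+1; sign (−1)^0·+1^0·+1^-2 = +1.
(a,b)_23: α=1, u≡12; β=1, v≡19 (mod 23); (12|23)=+1, (19|23)=-1; sign (−1)^1·+1^1·-1^1 = +1.
(a,b)_29: α=1, u≡26; β=2, v≡25 (mod 29); (26|29)=-1, (25|29)=+1; sign (−1)^0·-1^2·+1^1 = +1.
(a,b)_2: α=-2, β=-6; u≡5, v≡3 (mod 8); ε(u)ε(v)=0·1, αω(v)=-2·1, βω(u)=-6·1; sum ≡ 0  ⇒  +1.
(a,b)_17: α=1, u≡4; β=2, v≡16 (mod 17); (4|17)=+1, (16|17)=+1; sign (−1)^0·+1^2·+1^1 = +1.
(-11339, -54901 / ℚ) ramifies at {11, ∞}: a division algebra.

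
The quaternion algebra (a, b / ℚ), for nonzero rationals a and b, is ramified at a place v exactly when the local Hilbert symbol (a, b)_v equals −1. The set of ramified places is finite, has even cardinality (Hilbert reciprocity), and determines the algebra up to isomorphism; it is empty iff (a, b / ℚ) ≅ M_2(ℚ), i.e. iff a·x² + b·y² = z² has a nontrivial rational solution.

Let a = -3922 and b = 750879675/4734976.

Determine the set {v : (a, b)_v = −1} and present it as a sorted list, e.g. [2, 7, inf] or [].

[31, 53]

Mod squares: a ≡ -3922, b ≡ 403. Check v ∈ {∞, 2, 3, 5, 7, 13, 17, 31, 37, 53}.
v=3: a=3^0·(≡2), b=3^2·(≡1) mod 3; (2|3)=-1, (1|3)=+1; (−1)^{0·2·1}·(-1)^2·(+1)^0 = +1.
v=2: v_2(a)=1, v_2(b)=-14; units ≡ 7, 3 (mod 8); ε·ε+αω+βω = 1·1+1·1+-14·0 ≡ 0  ⇒  (a,b)_2 = +1.
v=13: a=13^0·(≡4), b=13^3·(≡8) mod 13; (4|13)=+1, (8|13)=-1; (−1)^{0·3·6}·(+1)^3·(-1)^0 = +1.
v=37: a=37^1·(≡5), b=37^0·(≡7) mod 37; (5|37)=-1, (7|37)=+1; (−1)^{1·0·18}·(-1)^0·(+1)^1 = +1.
v=31: a=31^0·(≡15), b=31^1·(≡15) mod 31; (15|31)=-1, (15|31)=-1; (−1)^{0·1·15}·(-1)^1·(-1)^0 = -1.
v=7: a=7^0·(≡5), b=7^2·(≡4) mod 7; (5|7)=-1, (4|7)=+1; (−1)^{0·2·3}·(-1)^2·(+1)^0 = +1.
v=5: a=5^0·(≡3), b=5^2·(≡2) mod 5; (3|5)=-1, (2|5)=-1; (−1)^{0·2·2}·(-1)^2·(-1)^0 = +1.
v=17: a=17^0·(≡5), b=17^-2·(≡10) mod 17; (5|17)=-1, (10|17)=-1; (−1)^{0·-2·8}·(-1)^-2·(-1)^0 = +1.
v=∞: -3922 < 0 and 403 > 0  ⇒  (a,b)_∞ = +1.
v=53: a=53^1·(≡32), b=53^0·(≡12) mod 53; (32|53)=-1, (12|53)=-1; (−1)^{1·0·26}·(-1)^0·(-1)^1 = -1.
|Ram(-3922, 403)| = 2, even; anisotropic at {31, 53}.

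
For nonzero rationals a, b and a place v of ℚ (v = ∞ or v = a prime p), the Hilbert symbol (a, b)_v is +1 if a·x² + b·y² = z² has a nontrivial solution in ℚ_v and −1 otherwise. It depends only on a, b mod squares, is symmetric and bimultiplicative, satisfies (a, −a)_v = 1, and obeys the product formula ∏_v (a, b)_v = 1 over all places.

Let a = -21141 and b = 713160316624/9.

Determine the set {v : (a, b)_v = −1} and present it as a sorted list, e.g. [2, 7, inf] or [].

Mod squares: a ≡ -29, b ≡ 1081621. Check v ∈ {∞, 2, 3, 7, 23, 29, 31, 37, 41}.
v=29: a=29^1·(≡25), b=29^2·(≡17) mod 29; (25|29)=+1, (17|29)=-1; (−1)^{1·2·14}·(+1)^2·(-1)^1 = -1.
v=7: a=7^0·(≡6), b=7^2·(≡2) mod 7; (6|7)=-1, (2|7)=+1; (−1)^{0·2·3}·(-1)^2·(+1)^0 = +1.
v=3: a=3^6·(≡1), b=3^-2·(≡1) mod 3; (1|3)=+1, (1|3)=+1; (−1)^{6·-2·1}·(+1)^-2·(+1)^6 = +1.
v=23: a=23^0·(≡19), b=23^1·(≡5) mod 23; (19|23)=-1, (5|23)=-1; (−1)^{0·1·11}·(-1)^1·(-1)^0 = -1.
v=41: a=41^0·(≡15), b=41^1·(≡5) mod 41; (15|41)=-1, (5|41)=+1; (−1)^{0·1·20}·(-1)^1·(+1)^0 = -1.
v=31: a=31^0·(≡1), b=31^1·(≡2) mod 31; (1|31)=+1, (2|31)=+1; (−1)^{0·1·15}·(+1)^1·(+1)^0 = +1.
v=37: a=37^0·(≡23), b=37^1·(≡26) mod 37; (23|37)=-1, (26|37)=+1; (−1)^{0·1·18}·(-1)^1·(+1)^0 = -1.
v=∞: -29 < 0 and 1081621 > 0  ⇒  (a,b)_∞ = +1.
v=2: v_2(a)=0, v_2(b)=4; units ≡ 3, 5 (mod 8); ε·ε+αω+βω = 1·0+0·1+4·1 ≡ 0  ⇒  (a,b)_2 = +1.
|Ram(-29, 1081621)| = 4, even; anisotropic at {23, 29, 37, 41}.

[23, 29, 37, 41]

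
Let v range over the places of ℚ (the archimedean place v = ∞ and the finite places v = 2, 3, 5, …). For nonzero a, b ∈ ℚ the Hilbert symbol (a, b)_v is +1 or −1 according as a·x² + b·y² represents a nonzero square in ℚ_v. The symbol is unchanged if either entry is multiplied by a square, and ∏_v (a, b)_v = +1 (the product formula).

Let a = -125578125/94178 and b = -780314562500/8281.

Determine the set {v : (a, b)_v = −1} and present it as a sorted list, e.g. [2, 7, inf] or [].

[2, 11, 31, inf]

Mod squares: a ≡ -1786, b ≡ -12485033. Check v ∈ {∞, 2, 3, 5, 7, 11, 13, 19, 31, 41, 47}.
v=11: a=11^0·(≡6), b=11^1·(≡10) mod 11; (6|11)=-1, (10|11)=-1; (−1)^{0·1·5}·(-1)^1·(-1)^0 = -1.
v=5: a=5^6·(≡1), b=5^6·(≡3) mod 5; (1|5)=+1, (3|5)=-1; (−1)^{6·6·2}·(+1)^6·(-1)^6 = +1.
v=∞: -1786 < 0 and -12485033 < 0  ⇒  (a,b)_∞ = -1.
v=2: v_2(a)=-1, v_2(b)=2; units ≡ 3, 7 (mod 8); ε·ε+αω+βω = 1·1+-1·0+2·1 ≡ 1  ⇒  (a,b)_2 = -1.
v=41: a=41^0·(≡37), b=41^1·(≡14) mod 41; (37|41)=+1, (14|41)=-1; (−1)^{0·1·20}·(+1)^1·(-1)^0 = +1.
v=31: a=31^-2·(≡17), b=31^1·(≡9) mod 31; (17|31)=-1, (9|31)=+1; (−1)^{-2·1·15}·(-1)^1·(+1)^-2 = -1.
v=3: a=3^2·(≡2), b=3^0·(≡1) mod 3; (2|3)=-1, (1|3)=+1; (−1)^{2·0·1}·(-1)^0·(+1)^2 = +1.
v=47: a=47^1·(≡16), b=47^1·(≡31) mod 47; (16|47)=+1, (31|47)=-1; (−1)^{1·1·23}·(+1)^1·(-1)^1 = +1.
v=7: a=7^-2·(≡5), b=7^-2·(≡3) mod 7; (5|7)=-1, (3|7)=-1; (−1)^{-2·-2·3}·(-1)^-2·(-1)^-2 = +1.
v=13: a=13^0·(≡7), b=13^-2·(≡6) mod 13; (7|13)=-1, (6|13)=-1; (−1)^{0·-2·6}·(-1)^-2·(-1)^0 = +1.
v=19: a=19^1·(≡7), b=19^1·(≡14) mod 19; (7|19)=+1, (14|19)=-1; (−1)^{1·1·9}·(+1)^1·(-1)^1 = +1.
(-1786, -12485033 / ℚ) ramifies at {2, 11, 31, ∞}: a division algebra.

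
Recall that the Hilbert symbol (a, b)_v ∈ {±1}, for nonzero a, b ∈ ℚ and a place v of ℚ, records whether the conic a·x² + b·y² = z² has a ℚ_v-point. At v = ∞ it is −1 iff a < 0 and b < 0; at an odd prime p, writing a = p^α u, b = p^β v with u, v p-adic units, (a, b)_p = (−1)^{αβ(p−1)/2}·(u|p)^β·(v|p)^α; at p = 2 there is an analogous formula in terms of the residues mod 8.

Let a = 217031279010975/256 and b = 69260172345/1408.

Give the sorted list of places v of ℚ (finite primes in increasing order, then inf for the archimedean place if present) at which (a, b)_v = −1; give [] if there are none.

[2, 11, 13, 17]

(a, b) ≡ (39, 24310) mod (ℚ^×)²; places V = {2, 3, 5, 7, 11, 13, 17, 29, ∞}.
(a,b)_2: α=-8, β=-7; u≡7, v≡3 (mod 8); ε(u)ε(v)=1·1, αω(v)=-8·1, βω(u)=-7·0; sum ≡ 1  ⇒  -1.
(a,b)_29: α=4, u≡17; β=2, v≡27 (mod 29); (17|29)=-1, (27|29)=-1; sign (−1)^0·-1^2·-1^4 = +1.
(a,b)_5: α=2, u≡4; β=1, v≡3 (mod 5); (4|5)=+1, (3|5)=-1; sign (−1)^0·+1^1·-1^2 = +1.
(a,b)_17: α=2, u≡10; β=1, v≡8 (mod 17); (10|17)=-1, (8|17)=+1; sign (−1)^0·-1^1·+1^2 = -1.
(a,b)_∞: sgn(39)=+, sgn(24310)=+, so +1.
(a,b)_3: α=3, u≡1; β=2, v≡1 (mod 3); (1|3)=+1, (1|3)=+1; sign (−1)^0·+1^2·+1^3 = +1.
(a,b)_11: α=2, u≡2; β=-1, v≡8 (mod 11); (2|11)=-1, (8|11)=-1; sign (−1)^0·-1^-1·-1^2 = -1.
(a,b)_7: α=0, u≡4; β=2, v≡5 (mod 7); (4|7)=+1, (5|7)=-1; sign (−1)^0·+1^2·-1^0 = +1.
(a,b)_13: α=1, u≡9; β=3, v≡7 (mod 13); (9|13)=+1, (7|13)=-1; sign (−1)^0·+1^3·-1^1 = -1.
|Ram(39, 24310)| = 4, even; anisotropic at {2, 11, 13, 17}.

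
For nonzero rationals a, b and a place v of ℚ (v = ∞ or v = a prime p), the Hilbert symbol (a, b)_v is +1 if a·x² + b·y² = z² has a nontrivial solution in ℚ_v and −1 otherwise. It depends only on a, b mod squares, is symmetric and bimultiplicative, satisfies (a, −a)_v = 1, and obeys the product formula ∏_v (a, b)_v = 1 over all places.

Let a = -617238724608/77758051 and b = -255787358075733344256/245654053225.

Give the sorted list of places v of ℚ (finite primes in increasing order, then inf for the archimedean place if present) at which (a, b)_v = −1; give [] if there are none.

[2, 19, 29, inf]

Mod squares: a ≡ -12122, b ≡ -11. Check v ∈ {∞, 2, 3, 5, 7, 11, 17, 19, 29}.
v=17: a=17^-4·(≡13), b=17^-4·(≡6) mod 17; (13|17)=+1, (6|17)=-1; (−1)^{-4·-4·8}·(+1)^-4·(-1)^-4 = +1.
v=5: a=5^0·(≡2), b=5^-2·(≡1) mod 5; (2|5)=-1, (1|5)=+1; (−1)^{0·-2·2}·(-1)^-2·(+1)^0 = +1.
v=29: a=29^1·(≡27), b=29^2·(≡3) mod 29; (27|29)=-1, (3|29)=-1; (−1)^{1·2·14}·(-1)^2·(-1)^1 = -1.
v=2: v_2(a)=15, v_2(b)=16; units ≡ 3, 5 (mod 8); ε·ε+αω+βω = 1·0+15·1+16·1 ≡ 1  ⇒  (a,b)_2 = -1.
v=3: a=3^10·(≡1), b=3^20·(≡1) mod 3; (1|3)=+1, (1|3)=+1; (−1)^{10·20·1}·(+1)^20·(+1)^10 = +1.
v=7: a=7^-2·(≡2), b=7^-6·(≡5) mod 7; (2|7)=+1, (5|7)=-1; (−1)^{-2·-6·3}·(+1)^-6·(-1)^-2 = +1.
v=19: a=19^-1·(≡13), b=19^0·(≡3) mod 19; (13|19)=-1, (3|19)=-1; (−1)^{-1·0·9}·(-1)^0·(-1)^-1 = -1.
v=∞: -12122 < 0 and -11 < 0  ⇒  (a,b)_∞ = -1.
v=11: a=11^1·(≡5), b=11^3·(≡6) mod 11; (5|11)=+1, (6|11)=-1; (−1)^{1·3·5}·(+1)^3·(-1)^1 = +1.
(-12122, -11 / ℚ) ramifies at {2, 19, 29, ∞}: a division algebra.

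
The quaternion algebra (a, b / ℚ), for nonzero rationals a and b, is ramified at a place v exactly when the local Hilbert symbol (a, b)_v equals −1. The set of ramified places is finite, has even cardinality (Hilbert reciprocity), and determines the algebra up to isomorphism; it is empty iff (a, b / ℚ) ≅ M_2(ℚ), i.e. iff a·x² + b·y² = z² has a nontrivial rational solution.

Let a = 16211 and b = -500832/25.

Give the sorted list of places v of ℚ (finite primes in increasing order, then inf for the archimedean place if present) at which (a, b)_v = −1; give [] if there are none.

[2, 13, 29, 37, 43, 47]

(a, b) ≡ (16211, -3478) mod (ℚ^×)²; places V = {2, 3, 5, 13, 29, 37, 43, 47, ∞}.
(a,b)_29: α=1, u≡8; β=0, v≡15 (mod 29); (8|29)=-1, (15|29)=-1; sign (−1)^0·-1^0·-1^1 = -1.
(a,b)_2: α=0, β=5; u≡3, v≡5 (mod 8); ε(u)ε(v)=1·0, αω(v)=0·1, βω(u)=5·1; sum ≡ 1  ⇒  -1.
(a,b)_5: α=0, u≡1; β=-2, v≡3 (mod 5); (1|5)=+1, (3|5)=-1; sign (−1)^0·+1^-2·-1^0 = +1.
(a,b)_43: α=1, u≡33; β=0, v≡3 (mod 43); (33|43)=-1, (3|43)=-1; sign (−1)^0·-1^0·-1^1 = -1.
(a,b)_3: α=0, u≡2; β=2, v≡2 (mod 3); (2|3)=-1, (2|3)=-1; sign (−1)^0·-1^2·-1^0 = +1.
(a,b)_13: α=1, u≡12; β=0, v≡7 (mod 13); (12|13)=+1, (7|13)=-1; sign (−1)^0·+1^0·-1^1 = -1.
(a,b)_37: α=0, u≡5; β=1, v≡18 (mod 37); (5|37)=-1, (18|37)=-1; sign (−1)^0·-1^1·-1^0 = -1.
(a,b)_∞: sgn(16211)=+, sgn(-3478)=−, so +1.
(a,b)_47: α=0, u≡43; β=1, v≡40 (mod 47); (43|47)=-1, (40|47)=-1; sign (−1)^0·-1^1·-1^0 = -1.
Ram(16211, -3478) = {2, 13, 29, 37, 43, 47}; no ℚ_2-point on the conic.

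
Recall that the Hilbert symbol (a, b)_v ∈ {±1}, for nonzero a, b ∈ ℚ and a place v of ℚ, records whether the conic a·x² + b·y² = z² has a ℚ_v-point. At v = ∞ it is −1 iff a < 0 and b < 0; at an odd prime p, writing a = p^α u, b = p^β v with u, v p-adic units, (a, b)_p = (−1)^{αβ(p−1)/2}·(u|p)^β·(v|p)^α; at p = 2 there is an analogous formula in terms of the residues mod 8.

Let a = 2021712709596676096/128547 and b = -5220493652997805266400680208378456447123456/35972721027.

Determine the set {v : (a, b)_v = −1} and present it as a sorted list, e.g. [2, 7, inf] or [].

(a, b) ≡ (4709397, -643467) mod (ℚ^×)²; places V = {2, 3, 7, 11, 13, 17, 19, 23, 29, 31, 37, ∞}.
(a,b)_3: α=-5, u≡1; β=-5, v≡2 (mod 3); (1|3)=+1, (2|3)=-1; sign (−1)^1·+1^-5·-1^-5 = +1.
(a,b)_17: α=0, u≡10; β=3, v≡9 (mod 17); (10|17)=-1, (9|17)=+1; sign (−1)^0·-1^3·+1^0 = -1.
(a,b)_31: α=2, u≡9; β=5, v≡27 (mod 31); (9|31)=+1, (27|31)=-1; sign (−1)^0·+1^5·-1^2 = +1.
(a,b)_11: α=3, u≡6; β=9, v≡1 (mod 11); (6|11)=-1, (1|11)=+1; sign (−1)^1·-1^9·+1^3 = +1.
(a,b)_13: α=2, u≡12; β=2, v≡6 (mod 13); (12|13)=+1, (6|13)=-1; sign (−1)^0·+1^2·-1^2 = +1.
(a,b)_23: α=-2, u≡4; β=-6, v≡18 (mod 23); (4|23)=+1, (18|23)=+1; sign (−1)^0·+1^-6·+1^-2 = +1.
(a,b)_∞: sgn(4709397)=+, sgn(-643467)=−, so +1.
(a,b)_7: α=1, u≡2; β=0, v≡2 (mod 7); (2|7)=+1, (2|7)=+1; sign (−1)^0·+1^0·+1^1 = +1.
(a,b)_19: α=1, u≡2; β=4, v≡7 (mod 19); (2|19)=-1, (7|19)=+1; sign (−1)^0·-1^4·+1^1 = +1.
(a,b)_37: α=1, u≡4; β=3, v≡4 (mod 37); (4|37)=+1, (4|37)=+1; sign (−1)^0·+1^3·+1^1 = +1.
(a,b)_2: α=16, β=24; u≡5, v≡5 (mod 8); ε(u)ε(v)=0·0, αω(v)=16·1, βω(u)=24·1; sum ≡ 0  ⇒  +1.
(a,b)_29: α=1, u≡16; β=2, v≡27 (mod 29); (16|29)=+1, (27|29)=-1; sign (−1)^0·+1^2·-1^1 = -1.
|Ram(4709397, -643467)| = 2, even; anisotropic at {17, 29}.

[17, 29]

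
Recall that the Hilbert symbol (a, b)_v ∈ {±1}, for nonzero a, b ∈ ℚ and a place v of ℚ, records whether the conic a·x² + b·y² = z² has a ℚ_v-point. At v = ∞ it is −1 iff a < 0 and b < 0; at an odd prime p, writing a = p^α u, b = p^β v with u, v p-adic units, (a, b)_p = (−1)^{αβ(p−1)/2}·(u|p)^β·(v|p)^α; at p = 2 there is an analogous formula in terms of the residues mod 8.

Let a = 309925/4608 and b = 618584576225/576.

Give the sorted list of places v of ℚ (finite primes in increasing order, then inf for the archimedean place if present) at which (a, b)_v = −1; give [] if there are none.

[11, 23]

Mod squares: a ≡ 506, b ≡ 161. Check v ∈ {∞, 2, 3, 5, 7, 11, 23}.
v=3: a=3^-2·(≡2), b=3^-2·(≡2) mod 3; (2|3)=-1, (2|3)=-1; (−1)^{-2·-2·1}·(-1)^-2·(-1)^-2 = +1.
v=2: v_2(a)=-9, v_2(b)=-6; units ≡ 5, 1 (mod 8); ε·ε+αω+βω = 0·0+-9·0+-6·1 ≡ 0  ⇒  (a,b)_2 = +1.
v=∞: 506 > 0 and 161 > 0  ⇒  (a,b)_∞ = +1.
v=23: a=23^1·(≡14), b=23^3·(≡20) mod 23; (14|23)=-1, (20|23)=-1; (−1)^{1·3·11}·(-1)^3·(-1)^1 = -1.
v=7: a=7^2·(≡2), b=7^5·(≡4) mod 7; (2|7)=+1, (4|7)=+1; (−1)^{2·5·3}·(+1)^5·(+1)^2 = +1.
v=11: a=11^1·(≡7), b=11^2·(≡2) mod 11; (7|11)=-1, (2|11)=-1; (−1)^{1·2·5}·(-1)^2·(-1)^1 = -1.
v=5: a=5^2·(≡4), b=5^2·(≡4) mod 5; (4|5)=+1, (4|5)=+1; (−1)^{2·2·2}·(+1)^2·(+1)^2 = +1.
Ram(506, 161) = {11, 23}; no ℚ_11-point on the conic.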